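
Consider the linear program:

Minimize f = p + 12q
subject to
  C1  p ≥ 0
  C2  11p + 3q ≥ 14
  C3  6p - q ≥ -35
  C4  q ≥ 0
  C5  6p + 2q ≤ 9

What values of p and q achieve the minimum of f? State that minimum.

p = 14/11, q = 0, minimum f = 14/11

Feasible corners and f = p + 12q:
  (14/11, 0) → f = 14/11
  (1/4, 15/4) → f = 181/4
  (3/2, 0) → f = 3/2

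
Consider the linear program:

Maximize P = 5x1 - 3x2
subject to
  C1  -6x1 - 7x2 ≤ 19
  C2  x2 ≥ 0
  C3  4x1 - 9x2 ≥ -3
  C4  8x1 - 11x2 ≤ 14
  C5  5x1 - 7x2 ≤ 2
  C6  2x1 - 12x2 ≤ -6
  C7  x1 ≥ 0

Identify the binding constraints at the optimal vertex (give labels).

C3 and C5

Corner points and P = 5x1 - 3x2:
  (39/17, 23/17) → P = 126/17
  (3/5, 3/5) → P = 6/5
  (33/23, 17/23) → P = 114/23

The maximum is at (39/17, 23/17). Substituting into each constraint, equality holds for C3 and C5; the remaining constraints have slack.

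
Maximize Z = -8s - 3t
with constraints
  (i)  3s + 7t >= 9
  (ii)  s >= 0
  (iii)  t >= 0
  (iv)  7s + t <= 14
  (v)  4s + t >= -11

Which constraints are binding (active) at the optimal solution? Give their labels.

Vertices and Z = -8s - 3t:
  (0, 9/7) → Z = -27/7
  (89/46, 21/46) → Z = -775/46
  (0, 14) → Z = -42

The maximum is at (0, 9/7). Substituting into each constraint, equality holds for (i) and (ii); the remaining constraints have slack.

(i) and (ii)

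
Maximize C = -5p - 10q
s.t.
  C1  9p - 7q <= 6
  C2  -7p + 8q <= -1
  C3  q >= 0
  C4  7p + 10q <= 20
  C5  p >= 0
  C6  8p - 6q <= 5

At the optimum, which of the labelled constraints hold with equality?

Extreme points and C = -5p - 10q:
  (1/7, 0) → C = -5/7
  (85/63, 19/18) → C = -1090/63
  (5/8, 0) → C = -25/8
  (85/61, 125/122) → C = -1050/61

The maximum is at (1/7, 0). Substituting into each constraint, equality holds for C2 and C3; the remaining constraints have slack.

C2 and C3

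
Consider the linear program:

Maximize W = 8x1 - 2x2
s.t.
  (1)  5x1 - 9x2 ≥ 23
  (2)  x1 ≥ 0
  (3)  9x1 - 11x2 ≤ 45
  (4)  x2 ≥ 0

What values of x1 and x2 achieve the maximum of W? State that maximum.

Corner points and W = 8x1 - 2x2:
  (76/13, 9/13) → W = 590/13
  (23/5, 0) → W = 184/5
  (5, 0) → W = 40

The binding constraints are 5x1 - 9x2 = 23 and 9x1 - 11x2 = 45.
Solving simultaneously gives x1 = 76/13, x2 = 9/13.

x1 = 76/13, x2 = 9/13, maximum W = 590/13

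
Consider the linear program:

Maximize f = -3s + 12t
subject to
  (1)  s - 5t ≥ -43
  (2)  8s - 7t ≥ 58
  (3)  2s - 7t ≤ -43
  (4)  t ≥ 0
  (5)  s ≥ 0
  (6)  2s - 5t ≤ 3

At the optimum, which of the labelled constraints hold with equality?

(1) and (2)

Feasible corners and f = -3s + 12t:
  (197/11, 134/11) → f = 1017/11
  (86/3, 43/3) → f = 86
  (101/6, 230/21) → f = 1133/14

The maximum is at (197/11, 134/11). Substituting into each constraint, equality holds for (1) and (2); the remaining constraints have slack.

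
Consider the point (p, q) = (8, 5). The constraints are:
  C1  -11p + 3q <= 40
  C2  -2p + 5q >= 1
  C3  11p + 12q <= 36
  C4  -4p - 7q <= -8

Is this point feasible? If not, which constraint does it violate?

Constraint C3: 11p + 12q = 148, which is not ≤ 36. All other constraints are satisfied.

not feasible — violates C3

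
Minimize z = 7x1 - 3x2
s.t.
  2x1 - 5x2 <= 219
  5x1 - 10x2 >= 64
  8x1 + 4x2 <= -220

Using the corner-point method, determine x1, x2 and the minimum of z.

x1 = -374, x2 = -967/5, minimum z = -10189/5

Vertices and z = 7x1 - 3x2:
  (-374, -967/5) → z = -10189/5
  (-14/3, -137/3) → z = 313/3
  (-486/25, -403/25) → z = -2193/25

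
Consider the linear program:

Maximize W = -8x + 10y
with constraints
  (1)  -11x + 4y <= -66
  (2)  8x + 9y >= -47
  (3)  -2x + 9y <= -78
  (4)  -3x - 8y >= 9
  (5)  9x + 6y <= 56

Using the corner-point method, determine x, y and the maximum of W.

x = 31/10, y = -359/45, maximum W = -4706/45

Vertices and W = -8x + 10y:
  (31/10, -359/45) → W = -4706/45
  (262/11, -871/33) → W = -14998/33
  (324/31, -590/93) → W = -13676/93

The optimum lies where 8x + 9y = -47 and -2x + 9y = -78.
Solving simultaneously gives x = 31/10, y = -359/45.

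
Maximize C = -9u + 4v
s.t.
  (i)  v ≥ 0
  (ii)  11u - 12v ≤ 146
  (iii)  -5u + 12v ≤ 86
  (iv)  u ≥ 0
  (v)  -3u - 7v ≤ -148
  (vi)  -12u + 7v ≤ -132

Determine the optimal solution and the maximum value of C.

u = 56/3, v = 92/7, maximum C = -808/7

Feasible corners and C = -9u + 4v:
  (116/3, 419/18) → C = -2294/9
  (2798/113, 1190/113) → C = -20422/113
  (2186/109, 1692/109) → C = -12906/109
  (56/3, 92/7) → C = -808/7

The binding constraints are -3u - 7v = -148 and -12u + 7v = -132.
Solving simultaneously gives u = 56/3, v = 92/7.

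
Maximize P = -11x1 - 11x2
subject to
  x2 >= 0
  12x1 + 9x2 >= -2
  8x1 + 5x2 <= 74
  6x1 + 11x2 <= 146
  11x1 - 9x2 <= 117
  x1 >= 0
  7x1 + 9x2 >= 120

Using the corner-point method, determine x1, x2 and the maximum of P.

x1 = 6/23, x2 = 302/23, maximum P = -3388/23

Feasible corners and P = -11x1 - 11x2:
  (42/29, 362/29) → P = -4444/29
  (66/37, 442/37) → P = -5588/37
  (6/23, 302/23) → P = -3388/23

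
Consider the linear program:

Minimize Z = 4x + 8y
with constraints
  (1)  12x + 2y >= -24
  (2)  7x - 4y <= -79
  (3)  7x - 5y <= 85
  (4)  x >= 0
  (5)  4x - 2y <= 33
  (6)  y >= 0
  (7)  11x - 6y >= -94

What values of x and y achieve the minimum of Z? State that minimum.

x = 49, y = 211/2, minimum Z = 1040

The binding constraints are 7x - 4y = -79 and 11x - 6y = -94.
Solving simultaneously gives x = 49, y = 211/2.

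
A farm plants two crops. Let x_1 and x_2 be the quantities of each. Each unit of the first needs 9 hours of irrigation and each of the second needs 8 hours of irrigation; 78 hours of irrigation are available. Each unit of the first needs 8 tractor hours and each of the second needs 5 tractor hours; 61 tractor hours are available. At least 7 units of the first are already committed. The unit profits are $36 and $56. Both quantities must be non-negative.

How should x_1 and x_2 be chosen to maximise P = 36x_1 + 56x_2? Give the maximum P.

x_1 = 7, x_2 = 1, maximum P = 308

Feasible corners and P = 36x_1 + 56x_2:
  (61/8, 0) → P = 549/2
  (7, 0) → P = 252
  (7, 1) → P = 308

At the optimal vertex, 8x_1 + 5x_2 = 61 and x_1 = 7.
Solving simultaneously gives x_1 = 7, x_2 = 1.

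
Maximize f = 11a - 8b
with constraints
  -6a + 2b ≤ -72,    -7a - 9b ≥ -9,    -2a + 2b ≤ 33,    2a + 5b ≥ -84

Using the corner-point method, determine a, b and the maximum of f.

Vertices and f = 11a - 8b:
  (333/34, -225/34) → f = 5463/34
  (96/17, -324/17) → f = 3648/17
  (801/17, -606/17) → f = 13659/17

The optimum lies where -7a - 9b = -9 and 2a + 5b = -84.
Solving simultaneously gives a = 801/17, b = -606/17.

a = 801/17, b = -606/17, maximum f = 13659/17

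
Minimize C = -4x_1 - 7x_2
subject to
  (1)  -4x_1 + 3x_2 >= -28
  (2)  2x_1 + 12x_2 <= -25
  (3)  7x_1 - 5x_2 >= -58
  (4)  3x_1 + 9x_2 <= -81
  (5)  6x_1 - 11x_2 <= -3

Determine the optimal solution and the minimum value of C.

Extreme points and C = -4x_1 - 7x_2:
  (-309/26, -131/26) → C = 2153/26
  (-623/47, -327/47) → C = 4781/47
  (-306/29, -159/29) → C = 2337/29

At the optimal vertex, 3x_1 + 9x_2 = -81 and 6x_1 - 11x_2 = -3.
Solving simultaneously gives x_1 = -306/29, x_2 = -159/29.

x_1 = -306/29, x_2 = -159/29, minimum C = 2337/29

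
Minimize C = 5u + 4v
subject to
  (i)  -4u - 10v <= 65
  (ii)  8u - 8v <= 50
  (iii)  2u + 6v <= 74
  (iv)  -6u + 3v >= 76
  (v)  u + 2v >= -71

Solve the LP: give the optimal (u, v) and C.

u = -565/2, v = 213/2, minimum C = -1973/2

Corner points and C = 5u + 4v:
  (-565/2, 213/2) → C = -1973/2
  (-955/72, -43/36) → C = -5119/72
  (-39/7, 298/21) → C = 607/21

At the optimal vertex, -4u - 10v = 65 and 2u + 6v = 74.
Solving simultaneously gives u = -565/2, v = 213/2.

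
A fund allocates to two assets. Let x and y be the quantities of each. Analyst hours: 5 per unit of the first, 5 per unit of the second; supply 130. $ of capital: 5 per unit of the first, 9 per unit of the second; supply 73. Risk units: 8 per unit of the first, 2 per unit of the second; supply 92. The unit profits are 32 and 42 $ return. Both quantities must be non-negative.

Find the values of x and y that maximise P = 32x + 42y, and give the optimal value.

x = 11, y = 2, maximum P = 436

Vertices and P = 32x + 42y:
  (0, 0) → P = 0
  (0, 73/9) → P = 1022/3
  (23/2, 0) → P = 368
  (11, 2) → P = 436

The binding constraints are 5x + 9y = 73 and 8x + 2y = 92.
Solving simultaneously gives x = 11, y = 2.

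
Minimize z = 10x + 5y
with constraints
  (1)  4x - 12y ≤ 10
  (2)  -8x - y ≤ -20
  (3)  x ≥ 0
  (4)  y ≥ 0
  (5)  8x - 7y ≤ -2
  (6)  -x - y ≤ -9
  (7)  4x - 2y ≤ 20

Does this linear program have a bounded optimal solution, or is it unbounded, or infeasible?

Corner points and z = 10x + 5y:
  (0, 20) → z = 100
  (11/7, 52/7) → z = 370/7
  (61/15, 74/15) → z = 196/3
  (12, 14) → z = 190
The feasible region has finitely many vertices and no improving ray; the minimum is 370/7 at (11/7, 52/7).

bounded optimum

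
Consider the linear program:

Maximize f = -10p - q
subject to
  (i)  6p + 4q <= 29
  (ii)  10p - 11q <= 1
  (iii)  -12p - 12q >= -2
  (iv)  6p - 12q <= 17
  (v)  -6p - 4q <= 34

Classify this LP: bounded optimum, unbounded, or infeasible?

bounded optimum

Vertices and f = -10p - q:
  (17/126, 2/63) → f = -29/21
  (-175/54, -82/27) → f = 319/9
  (-52/3, 35/2) → f = 935/6
  (-85/24, -51/16) → f = 1853/48
The feasible region has finitely many vertices and no improving ray; the maximum is 935/6 at (-52/3, 35/2).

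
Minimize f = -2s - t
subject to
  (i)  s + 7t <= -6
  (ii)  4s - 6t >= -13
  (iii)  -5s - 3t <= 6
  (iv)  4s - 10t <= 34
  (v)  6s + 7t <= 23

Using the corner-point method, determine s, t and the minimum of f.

s = 89/19, t = -29/19, minimum f = -149/19

Feasible corners and f = -2s - t:
  (-3/4, -3/4) → f = 9/4
  (89/19, -29/19) → f = -149/19
  (21/31, -97/31) → f = 55/31

At the optimal vertex, s + 7t = -6 and 4s - 10t = 34.
Solving simultaneously gives s = 89/19, t = -29/19.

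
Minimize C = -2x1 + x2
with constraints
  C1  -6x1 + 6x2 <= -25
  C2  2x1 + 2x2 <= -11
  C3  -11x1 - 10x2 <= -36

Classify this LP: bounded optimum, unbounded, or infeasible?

unbounded

From the feasible point (91, -193/2), moving in the direction (2, -2) keeps every constraint satisfied while C decreases without bound.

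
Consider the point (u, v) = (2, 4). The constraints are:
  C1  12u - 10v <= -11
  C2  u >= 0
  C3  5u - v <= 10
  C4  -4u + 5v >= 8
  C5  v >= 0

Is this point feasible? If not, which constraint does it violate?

feasible

C1: -16 ≤ -11 ✓
C2: 2 ≥ 0 ✓
C3: 6 ≤ 10 ✓
C4: 12 ≥ 8 ✓
C5: 4 ≥ 0 ✓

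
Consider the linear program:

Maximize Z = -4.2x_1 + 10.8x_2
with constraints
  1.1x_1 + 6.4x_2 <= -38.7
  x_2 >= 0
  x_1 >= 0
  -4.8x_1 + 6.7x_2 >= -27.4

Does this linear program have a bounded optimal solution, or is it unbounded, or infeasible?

infeasible

The boundaries 1.1x_1 + 6.4x_2 = -38.7 and x_2 = 0 meet at (-387/11, 0), but that point violates x_1 ≥ 0. Every candidate vertex is excluded by some other constraint, so the feasible region is empty.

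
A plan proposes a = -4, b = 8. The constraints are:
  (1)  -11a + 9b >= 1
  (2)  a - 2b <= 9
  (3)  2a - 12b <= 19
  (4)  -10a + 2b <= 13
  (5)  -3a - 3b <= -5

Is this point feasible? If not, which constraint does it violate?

Constraint (4): -10a + 2b = 56, which is not ≤ 13. All other constraints are satisfied.

not feasible — violates (4)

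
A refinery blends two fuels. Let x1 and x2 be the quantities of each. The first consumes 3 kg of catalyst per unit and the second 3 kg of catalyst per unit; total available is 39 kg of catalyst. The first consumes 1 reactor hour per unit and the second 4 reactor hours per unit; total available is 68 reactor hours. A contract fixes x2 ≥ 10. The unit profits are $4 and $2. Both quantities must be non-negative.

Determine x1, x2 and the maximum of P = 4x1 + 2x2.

x1 = 3, x2 = 10, maximum P = 32

Extreme points and P = 4x1 + 2x2:
  (0, 13) → P = 26
  (0, 10) → P = 20
  (3, 10) → P = 32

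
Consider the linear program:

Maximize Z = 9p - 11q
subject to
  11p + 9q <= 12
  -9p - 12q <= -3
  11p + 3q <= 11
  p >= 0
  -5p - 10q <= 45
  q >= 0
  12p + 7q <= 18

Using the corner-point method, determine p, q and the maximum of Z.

p = 1, q = 0, maximum Z = 9

Feasible corners and Z = 9p - 11q:
  (21/22, 1/6) → Z = 223/33
  (0, 4/3) → Z = -44/3
  (0, 1/4) → Z = -11/4
  (1/3, 0) → Z = 3
  (1, 0) → Z = 9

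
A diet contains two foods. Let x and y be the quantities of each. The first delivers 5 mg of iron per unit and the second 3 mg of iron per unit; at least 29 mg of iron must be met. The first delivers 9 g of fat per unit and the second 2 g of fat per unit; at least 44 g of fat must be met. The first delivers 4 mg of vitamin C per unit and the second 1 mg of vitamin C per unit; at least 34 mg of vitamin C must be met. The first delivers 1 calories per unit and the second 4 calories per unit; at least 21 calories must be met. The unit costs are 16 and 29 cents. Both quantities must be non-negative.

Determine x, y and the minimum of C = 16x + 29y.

Vertices and C = 16x + 29y:
  (0, 34) → C = 986
  (21, 0) → C = 336
  (23/3, 10/3) → C = 658/3
The feasible region is unbounded (it extends along (0, 1), (1, 0)), but C strictly increases along every unbounded feasible direction, so there is no improving ray and the minimum is attained at a vertex.

The binding constraints are 4x + y = 34 and x + 4y = 21.
Solving simultaneously gives x = 23/3, y = 10/3.

x = 23/3, y = 10/3, minimum C = 658/3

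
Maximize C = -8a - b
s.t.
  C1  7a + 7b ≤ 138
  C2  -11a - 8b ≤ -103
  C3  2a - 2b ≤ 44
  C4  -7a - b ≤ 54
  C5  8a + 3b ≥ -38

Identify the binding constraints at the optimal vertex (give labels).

C1 and C4

Corner points and C = -8a - b:
  (146/7, -8/7) → C = -1160/7
  (-86/7, 32) → C = 464/7
  (279/19, -139/19) → C = -2093/19
  (-107/9, 263/9) → C = 593/9

The maximum is at (-86/7, 32). Substituting into each constraint, equality holds for C1 and C4; the remaining constraints have slack.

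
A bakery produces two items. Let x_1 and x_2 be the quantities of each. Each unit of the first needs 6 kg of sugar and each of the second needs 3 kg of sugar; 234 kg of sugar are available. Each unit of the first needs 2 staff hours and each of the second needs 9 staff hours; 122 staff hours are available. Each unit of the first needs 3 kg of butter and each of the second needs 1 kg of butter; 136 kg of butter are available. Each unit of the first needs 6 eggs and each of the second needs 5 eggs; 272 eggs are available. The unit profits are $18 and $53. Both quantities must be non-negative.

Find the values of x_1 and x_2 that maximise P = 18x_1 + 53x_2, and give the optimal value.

Vertices and P = 18x_1 + 53x_2:
  (0, 0) → P = 0
  (0, 122/9) → P = 6466/9
  (39, 0) → P = 702
  (145/4, 11/2) → P = 944

The binding constraints are 6x_1 + 3x_2 = 234 and 2x_1 + 9x_2 = 122.
Solving simultaneously gives x_1 = 145/4, x_2 = 11/2.

x_1 = 145/4, x_2 = 11/2, maximum P = 944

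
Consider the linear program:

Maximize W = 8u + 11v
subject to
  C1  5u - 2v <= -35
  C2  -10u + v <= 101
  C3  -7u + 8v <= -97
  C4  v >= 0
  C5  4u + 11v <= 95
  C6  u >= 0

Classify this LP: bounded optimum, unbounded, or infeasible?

The boundaries -7u + 8v = -97 and v = 0 meet at (97/7, 0), but that point violates 5u - 2v ≤ -35. Every candidate vertex is excluded by some other constraint, so the feasible region is empty.

infeasible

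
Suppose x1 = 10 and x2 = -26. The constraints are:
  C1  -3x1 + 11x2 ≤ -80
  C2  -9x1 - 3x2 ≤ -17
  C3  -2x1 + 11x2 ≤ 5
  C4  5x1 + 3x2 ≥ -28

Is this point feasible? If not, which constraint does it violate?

Constraint C2: -9x1 - 3x2 = -12, which is not ≤ -17. All other constraints are satisfied.

not feasible — violates C2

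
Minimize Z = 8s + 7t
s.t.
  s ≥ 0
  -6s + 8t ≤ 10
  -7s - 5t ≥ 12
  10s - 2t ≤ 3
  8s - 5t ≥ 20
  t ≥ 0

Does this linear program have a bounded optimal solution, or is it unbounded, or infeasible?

infeasible

The boundaries 8s - 5t = 20 and t = 0 meet at (5/2, 0), but that point violates -7s - 5t ≥ 12. Every candidate vertex is excluded by some other constraint, so the feasible region is empty.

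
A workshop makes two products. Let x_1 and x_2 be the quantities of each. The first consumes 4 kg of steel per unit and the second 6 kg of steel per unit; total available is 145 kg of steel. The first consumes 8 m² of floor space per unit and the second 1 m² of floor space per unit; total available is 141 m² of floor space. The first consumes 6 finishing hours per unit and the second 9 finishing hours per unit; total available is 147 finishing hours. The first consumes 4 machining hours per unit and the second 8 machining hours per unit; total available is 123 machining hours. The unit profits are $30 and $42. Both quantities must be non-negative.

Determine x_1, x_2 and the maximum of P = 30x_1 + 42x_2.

Vertices and P = 30x_1 + 42x_2:
  (0, 0) → P = 0
  (0, 123/8) → P = 2583/4
  (141/8, 0) → P = 2115/4
  (17, 5) → P = 720
  (23/4, 25/2) → P = 1395/2

The binding constraints are 8x_1 + x_2 = 141 and 6x_1 + 9x_2 = 147.
Solving simultaneously gives x_1 = 17, x_2 = 5.

x_1 = 17, x_2 = 5, maximum P = 720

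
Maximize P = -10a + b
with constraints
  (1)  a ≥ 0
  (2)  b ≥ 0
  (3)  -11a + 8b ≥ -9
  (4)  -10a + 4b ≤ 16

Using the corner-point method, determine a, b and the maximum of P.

a = 0, b = 4, maximum P = 4

Feasible corners and P = -10a + b:
  (0, 0) → P = 0
  (0, 4) → P = 4
  (9/11, 0) → P = -90/11
The feasible region is unbounded (it extends along (2, 5), (8, 11)), but P strictly decreases along every unbounded feasible direction, so there is no improving ray and the maximum is attained at a vertex.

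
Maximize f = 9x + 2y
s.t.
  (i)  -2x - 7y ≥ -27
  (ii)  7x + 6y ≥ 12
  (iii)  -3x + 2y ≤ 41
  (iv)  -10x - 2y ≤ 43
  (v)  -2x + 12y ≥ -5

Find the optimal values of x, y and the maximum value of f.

Extreme points and f = 9x + 2y:
  (-78/37, 165/37) → f = -372/37
  (359/38, 22/19) → f = 3319/38
  (29/16, -11/96) → f = 193/12

The optimum lies where -2x - 7y = -27 and -2x + 12y = -5.
Solving simultaneously gives x = 359/38, y = 22/19.

x = 359/38, y = 22/19, maximum f = 3319/38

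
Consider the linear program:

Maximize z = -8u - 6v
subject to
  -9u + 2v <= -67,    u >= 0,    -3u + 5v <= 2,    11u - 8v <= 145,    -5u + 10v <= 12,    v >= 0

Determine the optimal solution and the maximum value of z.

Extreme points and z = -8u - 6v:
  (347/40, 443/80) → z = -821/8
  (67/9, 0) → z = -536/9
  (773/35, 857/70) → z = -1751/7
  (145/11, 0) → z = -1160/11

u = 67/9, v = 0, maximum z = -536/9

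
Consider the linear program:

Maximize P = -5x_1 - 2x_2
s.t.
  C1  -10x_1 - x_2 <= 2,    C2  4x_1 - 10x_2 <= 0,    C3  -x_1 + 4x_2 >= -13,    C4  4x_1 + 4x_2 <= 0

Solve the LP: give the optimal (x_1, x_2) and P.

x_1 = -5/26, x_2 = -1/13, maximum P = 29/26

Corner points and P = -5x_1 - 2x_2:
  (-5/26, -1/13) → P = 29/26
  (-2/9, 2/9) → P = 2/3
  (0, 0) → P = 0

At the optimal vertex, -10x_1 - x_2 = 2 and 4x_1 - 10x_2 = 0.
Solving simultaneously gives x_1 = -5/26, x_2 = -1/13.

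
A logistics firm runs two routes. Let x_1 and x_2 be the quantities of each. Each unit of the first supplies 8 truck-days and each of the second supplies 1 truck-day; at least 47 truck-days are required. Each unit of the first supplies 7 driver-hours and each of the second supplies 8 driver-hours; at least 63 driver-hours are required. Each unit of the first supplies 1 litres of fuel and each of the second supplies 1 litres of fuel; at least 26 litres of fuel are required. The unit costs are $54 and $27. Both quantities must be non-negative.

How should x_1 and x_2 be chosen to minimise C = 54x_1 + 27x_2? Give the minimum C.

x_1 = 3, x_2 = 23, minimum C = 783

The feasible region is unbounded (it extends along (0, 1), (1, 0)), but C strictly increases along every unbounded feasible direction, so there is no improving ray and the minimum is attained at a vertex.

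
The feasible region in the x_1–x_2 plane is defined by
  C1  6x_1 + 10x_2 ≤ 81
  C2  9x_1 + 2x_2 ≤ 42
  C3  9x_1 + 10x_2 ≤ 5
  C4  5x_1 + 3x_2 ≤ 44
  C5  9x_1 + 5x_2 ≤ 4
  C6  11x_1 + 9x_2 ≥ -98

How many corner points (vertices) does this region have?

5

The feasible vertices (each the meet of two boundaries and inside every other half-plane) are:
  (-76/3, 233/10)
  (-1709/56, 1479/56)
  (202/27, -38/3)
  (574/59, -1344/59)
  (1/3, 1/5)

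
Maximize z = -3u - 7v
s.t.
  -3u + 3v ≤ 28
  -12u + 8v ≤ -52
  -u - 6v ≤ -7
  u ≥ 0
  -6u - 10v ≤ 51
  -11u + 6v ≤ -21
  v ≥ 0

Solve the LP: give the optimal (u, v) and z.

Corner points and z = -3u - 7v:
  (95/3, 41) → z = -382
  (23/5, 2/5) → z = -83/5
  (7, 0) → z = -21
The feasible region is unbounded (it extends along (1, 1), (1, 0)), but z strictly decreases along every unbounded feasible direction, so there is no improving ray and the maximum is attained at a vertex.

The optimum lies where -12u + 8v = -52 and -u - 6v = -7.
Solving simultaneously gives u = 23/5, v = 2/5.

u = 23/5, v = 2/5, maximum z = -83/5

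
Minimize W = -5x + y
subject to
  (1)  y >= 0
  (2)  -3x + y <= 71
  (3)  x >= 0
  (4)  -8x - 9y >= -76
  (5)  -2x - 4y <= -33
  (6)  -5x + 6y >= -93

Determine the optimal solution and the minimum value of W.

x = 1/2, y = 8, minimum W = 11/2

Extreme points and W = -5x + y:
  (0, 76/9) → W = 76/9
  (0, 33/4) → W = 33/4
  (1/2, 8) → W = 11/2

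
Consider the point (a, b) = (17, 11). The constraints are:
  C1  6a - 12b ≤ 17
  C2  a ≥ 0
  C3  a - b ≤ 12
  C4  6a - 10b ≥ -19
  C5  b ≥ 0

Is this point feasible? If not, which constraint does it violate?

feasible

C1: -30 ≤ 17 ✓
C2: 17 ≥ 0 ✓
C3: 6 ≤ 12 ✓
C4: -8 ≥ -19 ✓
C5: 11 ≥ 0 ✓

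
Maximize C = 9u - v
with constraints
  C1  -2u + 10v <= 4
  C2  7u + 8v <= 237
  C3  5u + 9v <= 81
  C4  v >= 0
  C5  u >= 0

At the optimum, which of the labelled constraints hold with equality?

Corner points and C = 9u - v:
  (387/34, 91/34) → C = 1696/17
  (0, 2/5) → C = -2/5
  (81/5, 0) → C = 729/5
  (0, 0) → C = 0

The maximum is at (81/5, 0). Substituting into each constraint, equality holds for C3 and C4; the remaining constraints have slack.

C3 and C4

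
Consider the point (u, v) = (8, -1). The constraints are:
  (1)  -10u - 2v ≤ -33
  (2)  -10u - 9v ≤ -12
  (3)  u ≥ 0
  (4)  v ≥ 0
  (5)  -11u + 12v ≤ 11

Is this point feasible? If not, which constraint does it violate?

Constraint (4): v = -1, which is not ≥ 0. All other constraints are satisfied.

not feasible — violates (4)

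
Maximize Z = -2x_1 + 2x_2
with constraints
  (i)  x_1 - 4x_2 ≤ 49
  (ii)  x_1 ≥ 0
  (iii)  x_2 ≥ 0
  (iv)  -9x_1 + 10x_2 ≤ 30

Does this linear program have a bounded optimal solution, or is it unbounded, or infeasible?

Extreme points and Z = -2x_1 + 2x_2:
  (49, 0) → Z = -98
  (0, 0) → Z = 0
  (0, 3) → Z = 6
The feasible region has finitely many vertices and no improving ray; the maximum is 6 at (0, 3).

bounded optimum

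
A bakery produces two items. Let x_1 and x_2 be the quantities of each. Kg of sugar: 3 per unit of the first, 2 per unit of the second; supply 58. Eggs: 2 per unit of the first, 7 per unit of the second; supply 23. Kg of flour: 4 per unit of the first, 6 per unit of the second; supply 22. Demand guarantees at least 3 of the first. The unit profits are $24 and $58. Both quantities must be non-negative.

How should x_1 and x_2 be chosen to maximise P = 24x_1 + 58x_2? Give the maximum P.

Vertices and P = 24x_1 + 58x_2:
  (11/2, 0) → P = 132
  (3, 0) → P = 72
  (3, 5/3) → P = 506/3

At the optimal vertex, 4x_1 + 6x_2 = 22 and x_1 = 3.
Solving simultaneously gives x_1 = 3, x_2 = 5/3.

x_1 = 3, x_2 = 5/3, maximum P = 506/3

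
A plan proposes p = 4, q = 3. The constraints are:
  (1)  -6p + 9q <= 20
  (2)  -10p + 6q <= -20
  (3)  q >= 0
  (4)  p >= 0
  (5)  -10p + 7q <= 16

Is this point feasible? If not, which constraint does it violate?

(1): 3 ≤ 20 ✓
(2): -22 ≤ -20 ✓
(3): 3 ≥ 0 ✓
(4): 4 ≥ 0 ✓
(5): -19 ≤ 16 ✓

feasible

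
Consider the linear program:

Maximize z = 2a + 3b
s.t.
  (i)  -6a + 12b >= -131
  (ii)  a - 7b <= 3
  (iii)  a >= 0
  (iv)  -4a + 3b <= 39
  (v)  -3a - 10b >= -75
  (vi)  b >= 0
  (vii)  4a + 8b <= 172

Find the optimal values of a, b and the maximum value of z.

a = 555/31, b = 66/31, maximum z = 1308/31

At the optimal vertex, a - 7b = 3 and -3a - 10b = -75.
Solving simultaneously gives a = 555/31, b = 66/31.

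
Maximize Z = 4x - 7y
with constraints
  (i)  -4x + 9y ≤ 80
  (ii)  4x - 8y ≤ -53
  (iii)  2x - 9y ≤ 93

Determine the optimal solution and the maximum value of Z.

x = 163/4, y = 27, maximum Z = -26

Vertices and Z = 4x - 7y:
  (163/4, 27) → Z = -26
  (-173/2, -266/9) → Z = -1252/9
  (-1221/20, -239/10) → Z = -769/10

The optimum lies where -4x + 9y = 80 and 4x - 8y = -53.
Solving simultaneously gives x = 163/4, y = 27.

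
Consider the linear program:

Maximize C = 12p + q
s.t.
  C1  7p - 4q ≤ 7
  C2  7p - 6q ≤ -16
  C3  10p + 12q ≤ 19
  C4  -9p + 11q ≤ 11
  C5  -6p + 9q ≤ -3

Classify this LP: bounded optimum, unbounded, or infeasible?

Feasible corners and C = 12p + q:
  (-6, -13/3) → C = -229/3
  (-44/5, -31/5) → C = -559/5
The feasible region has finitely many vertices and no improving ray; the maximum is -229/3 at (-6, -13/3).

bounded optimum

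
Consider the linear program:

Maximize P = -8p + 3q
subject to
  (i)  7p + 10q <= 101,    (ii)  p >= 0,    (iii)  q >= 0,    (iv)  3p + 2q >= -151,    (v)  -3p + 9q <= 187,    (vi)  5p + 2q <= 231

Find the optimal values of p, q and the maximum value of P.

p = 0, q = 101/10, maximum P = 303/10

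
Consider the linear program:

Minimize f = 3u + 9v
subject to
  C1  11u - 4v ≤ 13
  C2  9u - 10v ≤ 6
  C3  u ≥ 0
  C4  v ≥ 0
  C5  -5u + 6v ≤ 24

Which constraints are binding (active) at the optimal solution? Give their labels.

C3 and C4

Vertices and f = 3u + 9v:
  (53/37, 51/74) → f = 21/2
  (87/23, 329/46) → f = 3483/46
  (2/3, 0) → f = 2
  (0, 0) → f = 0
  (0, 4) → f = 36

The minimum is at (0, 0). Substituting into each constraint, equality holds for C3 and C4; the remaining constraints have slack.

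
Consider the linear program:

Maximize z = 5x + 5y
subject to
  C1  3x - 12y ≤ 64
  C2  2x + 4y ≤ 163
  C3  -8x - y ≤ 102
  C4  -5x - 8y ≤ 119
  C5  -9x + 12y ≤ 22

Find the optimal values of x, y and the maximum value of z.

The binding constraints are 3x - 12y = 64 and 2x + 4y = 163.
Solving simultaneously gives x = 553/9, y = 361/36.

x = 553/9, y = 361/36, maximum z = 12865/36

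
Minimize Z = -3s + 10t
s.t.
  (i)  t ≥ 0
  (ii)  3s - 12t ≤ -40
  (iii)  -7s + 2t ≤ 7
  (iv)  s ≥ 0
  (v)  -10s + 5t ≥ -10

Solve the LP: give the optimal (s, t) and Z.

Corner points and Z = -3s + 10t:
  (0, 10/3) → Z = 100/3
  (64/21, 86/21) → Z = 668/21
  (0, 7/2) → Z = 35
The feasible region is unbounded (it extends along (2, 7), (1, 2)), but Z strictly increases along every unbounded feasible direction, so there is no improving ray and the minimum is attained at a vertex.

s = 64/21, t = 86/21, minimum Z = 668/21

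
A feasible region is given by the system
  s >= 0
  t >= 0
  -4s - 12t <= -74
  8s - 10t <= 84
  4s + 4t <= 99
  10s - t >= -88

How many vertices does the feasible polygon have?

4

Of the 15 pairwise boundary intersections, those satisfying every inequality are:
  (0, 37/6)
  (0, 99/4)
  (437/34, 32/17)
  (221/12, 19/3)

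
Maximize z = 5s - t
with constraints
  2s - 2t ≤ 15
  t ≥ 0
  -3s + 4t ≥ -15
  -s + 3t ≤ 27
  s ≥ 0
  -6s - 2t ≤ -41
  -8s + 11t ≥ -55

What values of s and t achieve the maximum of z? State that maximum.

The optimum lies where 2s - 2t = 15 and -s + 3t = 27.
Solving simultaneously gives s = 99/4, t = 69/4.

s = 99/4, t = 69/4, maximum z = 213/2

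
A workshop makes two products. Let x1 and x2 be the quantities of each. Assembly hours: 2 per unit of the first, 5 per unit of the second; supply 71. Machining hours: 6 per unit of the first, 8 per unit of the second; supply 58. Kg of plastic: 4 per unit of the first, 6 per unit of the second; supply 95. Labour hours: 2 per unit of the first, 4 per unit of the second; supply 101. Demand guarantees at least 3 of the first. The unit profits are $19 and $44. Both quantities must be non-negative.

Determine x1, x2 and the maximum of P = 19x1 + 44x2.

Feasible corners and P = 19x1 + 44x2:
  (29/3, 0) → P = 551/3
  (3, 0) → P = 57
  (3, 5) → P = 277

The binding constraints are 6x1 + 8x2 = 58 and x1 = 3.
Solving simultaneously gives x1 = 3, x2 = 5.

x1 = 3, x2 = 5, maximum P = 277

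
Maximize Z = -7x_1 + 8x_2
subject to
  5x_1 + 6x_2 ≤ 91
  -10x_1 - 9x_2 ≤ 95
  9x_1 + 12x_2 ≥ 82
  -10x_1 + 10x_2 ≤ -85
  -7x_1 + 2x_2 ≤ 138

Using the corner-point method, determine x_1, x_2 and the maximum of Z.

Corner points and Z = -7x_1 + 8x_2:
  (100, -409/6) → Z = -3736/3
  (142/11, 97/22) → Z = -606/11
  (184/21, 11/42) → Z = -1244/21

x_1 = 142/11, x_2 = 97/22, maximum Z = -606/11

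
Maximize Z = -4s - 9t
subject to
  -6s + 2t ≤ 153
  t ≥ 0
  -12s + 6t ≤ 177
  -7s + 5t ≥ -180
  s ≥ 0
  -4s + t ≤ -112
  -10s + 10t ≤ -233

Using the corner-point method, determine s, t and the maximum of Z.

Corner points and Z = -4s - 9t:
  (380/13, 64/13) → Z = -2096/13
  (127/4, 169/20) → Z = -4061/20
  (887/30, 94/15) → Z = -524/3

s = 380/13, t = 64/13, maximum Z = -2096/13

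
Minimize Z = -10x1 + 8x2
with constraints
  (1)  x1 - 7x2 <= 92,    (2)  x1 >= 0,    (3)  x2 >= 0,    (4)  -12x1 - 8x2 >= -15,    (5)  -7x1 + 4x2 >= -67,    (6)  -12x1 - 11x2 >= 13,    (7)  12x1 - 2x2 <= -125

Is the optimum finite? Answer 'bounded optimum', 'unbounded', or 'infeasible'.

The boundaries x2 = 0 and 12x1 - 2x2 = -125 meet at (-125/12, 0), but that point violates x1 ≥ 0. Every candidate vertex is excluded by some other constraint, so the feasible region is empty.

infeasible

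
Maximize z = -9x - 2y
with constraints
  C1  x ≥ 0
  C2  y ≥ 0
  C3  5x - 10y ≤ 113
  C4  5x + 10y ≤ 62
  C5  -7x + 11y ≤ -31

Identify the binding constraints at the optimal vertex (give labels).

Corner points and z = -9x - 2y:
  (62/5, 0) → z = -558/5
  (31/7, 0) → z = -279/7
  (992/125, 279/125) → z = -9486/125

The maximum is at (31/7, 0). Substituting into each constraint, equality holds for C2 and C5; the remaining constraints have slack.

C2 and C5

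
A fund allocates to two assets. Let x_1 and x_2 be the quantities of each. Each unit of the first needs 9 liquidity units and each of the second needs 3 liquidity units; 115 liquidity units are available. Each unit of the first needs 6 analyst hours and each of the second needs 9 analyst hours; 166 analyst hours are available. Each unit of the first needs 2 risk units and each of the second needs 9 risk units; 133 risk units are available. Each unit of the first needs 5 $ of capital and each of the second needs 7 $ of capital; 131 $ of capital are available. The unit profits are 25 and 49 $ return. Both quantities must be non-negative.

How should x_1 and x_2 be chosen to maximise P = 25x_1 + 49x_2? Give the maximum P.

Vertices and P = 25x_1 + 49x_2:
  (0, 0) → P = 0
  (0, 133/9) → P = 6517/9
  (115/9, 0) → P = 2875/9
  (103/12, 151/12) → P = 4987/6
  (8, 13) → P = 837

x_1 = 8, x_2 = 13, maximum P = 837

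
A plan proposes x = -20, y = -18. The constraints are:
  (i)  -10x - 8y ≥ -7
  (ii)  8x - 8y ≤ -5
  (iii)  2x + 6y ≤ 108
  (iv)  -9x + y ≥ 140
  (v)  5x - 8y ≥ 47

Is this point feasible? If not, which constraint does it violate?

not feasible — violates (v)

Constraint (v): 5x - 8y = 44, which is not ≥ 47. All other constraints are satisfied.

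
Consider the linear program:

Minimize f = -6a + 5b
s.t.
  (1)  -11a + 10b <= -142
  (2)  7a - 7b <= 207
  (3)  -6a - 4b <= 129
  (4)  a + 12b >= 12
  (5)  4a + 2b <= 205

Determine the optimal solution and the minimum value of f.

Feasible corners and f = -6a + 5b:
  (912/71, -5/71) → f = -5497/71
  (1167/31, 1687/62) → f = -5569/62
  (2568/91, -123/91) → f = -2289/13
  (1849/42, 607/42) → f = -8059/42

a = 1849/42, b = 607/42, minimum f = -8059/42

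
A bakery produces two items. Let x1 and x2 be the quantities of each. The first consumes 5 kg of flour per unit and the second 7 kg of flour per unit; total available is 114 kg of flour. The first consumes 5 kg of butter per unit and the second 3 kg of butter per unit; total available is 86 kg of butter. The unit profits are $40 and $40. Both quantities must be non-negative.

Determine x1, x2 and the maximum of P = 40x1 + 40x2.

Corner points and P = 40x1 + 40x2:
  (0, 0) → P = 0
  (0, 114/7) → P = 4560/7
  (86/5, 0) → P = 688
  (13, 7) → P = 800

At the optimal vertex, 5x1 + 7x2 = 114 and 5x1 + 3x2 = 86.
Solving simultaneously gives x1 = 13, x2 = 7.

x1 = 13, x2 = 7, maximum P = 800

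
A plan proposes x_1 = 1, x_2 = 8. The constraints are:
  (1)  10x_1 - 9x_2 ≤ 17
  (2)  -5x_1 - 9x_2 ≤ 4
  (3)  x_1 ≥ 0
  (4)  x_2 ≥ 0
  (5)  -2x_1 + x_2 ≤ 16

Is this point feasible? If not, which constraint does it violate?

(1): -62 ≤ 17 ✓
(2): -77 ≤ 4 ✓
(3): 1 ≥ 0 ✓
(4): 8 ≥ 0 ✓
(5): 6 ≤ 16 ✓

feasible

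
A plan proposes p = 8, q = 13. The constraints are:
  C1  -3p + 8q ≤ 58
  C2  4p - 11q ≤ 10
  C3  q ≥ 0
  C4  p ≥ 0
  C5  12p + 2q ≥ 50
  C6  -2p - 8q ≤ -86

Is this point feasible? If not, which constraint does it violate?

Constraint C1: -3p + 8q = 80, which is not ≤ 58. All other constraints are satisfied.

not feasible — violates C1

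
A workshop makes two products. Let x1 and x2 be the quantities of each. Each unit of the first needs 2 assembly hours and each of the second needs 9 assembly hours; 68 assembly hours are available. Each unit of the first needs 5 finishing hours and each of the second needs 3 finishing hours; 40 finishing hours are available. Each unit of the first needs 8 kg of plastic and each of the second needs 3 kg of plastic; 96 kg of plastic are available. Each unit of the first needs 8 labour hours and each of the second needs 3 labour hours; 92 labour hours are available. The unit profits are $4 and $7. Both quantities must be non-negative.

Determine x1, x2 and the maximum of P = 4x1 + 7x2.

x1 = 4, x2 = 20/3, maximum P = 188/3

The optimum lies where 2x1 + 9x2 = 68 and 5x1 + 3x2 = 40.
Solving simultaneously gives x1 = 4, x2 = 20/3.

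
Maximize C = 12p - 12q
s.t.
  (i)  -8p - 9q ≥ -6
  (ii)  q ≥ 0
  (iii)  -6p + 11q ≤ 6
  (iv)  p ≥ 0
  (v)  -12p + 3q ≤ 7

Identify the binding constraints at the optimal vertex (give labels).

(i) and (ii)

Extreme points and C = 12p - 12q:
  (3/4, 0) → C = 9
  (6/71, 42/71) → C = -432/71
  (0, 0) → C = 0
  (0, 6/11) → C = -72/11

The maximum is at (3/4, 0). Substituting into each constraint, equality holds for (i) and (ii); the remaining constraints have slack.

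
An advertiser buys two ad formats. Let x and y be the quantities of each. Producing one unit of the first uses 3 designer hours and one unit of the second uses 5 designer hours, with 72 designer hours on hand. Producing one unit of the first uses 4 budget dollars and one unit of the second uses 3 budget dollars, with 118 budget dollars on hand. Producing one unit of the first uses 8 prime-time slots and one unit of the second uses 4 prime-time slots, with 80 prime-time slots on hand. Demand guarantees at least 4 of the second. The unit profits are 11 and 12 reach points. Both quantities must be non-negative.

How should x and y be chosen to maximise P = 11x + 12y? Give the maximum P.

Corner points and P = 11x + 12y:
  (0, 72/5) → P = 864/5
  (0, 4) → P = 48
  (4, 12) → P = 188
  (8, 4) → P = 136

x = 4, y = 12, maximum P = 188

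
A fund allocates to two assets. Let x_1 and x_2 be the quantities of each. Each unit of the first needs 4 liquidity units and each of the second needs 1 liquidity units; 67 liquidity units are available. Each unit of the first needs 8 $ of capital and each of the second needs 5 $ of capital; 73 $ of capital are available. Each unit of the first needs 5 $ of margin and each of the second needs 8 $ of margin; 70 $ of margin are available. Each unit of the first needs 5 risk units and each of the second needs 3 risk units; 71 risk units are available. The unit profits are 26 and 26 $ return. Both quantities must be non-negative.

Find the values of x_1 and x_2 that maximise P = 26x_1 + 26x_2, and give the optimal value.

x_1 = 6, x_2 = 5, maximum P = 286

Vertices and P = 26x_1 + 26x_2:
  (0, 0) → P = 0
  (0, 35/4) → P = 455/2
  (73/8, 0) → P = 949/4
  (6, 5) → P = 286

At the optimal vertex, 8x_1 + 5x_2 = 73 and 5x_1 + 8x_2 = 70.
Solving simultaneously gives x_1 = 6, x_2 = 5.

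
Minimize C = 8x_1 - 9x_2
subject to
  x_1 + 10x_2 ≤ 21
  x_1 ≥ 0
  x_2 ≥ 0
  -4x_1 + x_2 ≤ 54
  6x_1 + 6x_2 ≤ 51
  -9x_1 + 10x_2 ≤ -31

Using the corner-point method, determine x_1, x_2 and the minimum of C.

Vertices and C = 8x_1 - 9x_2:
  (64/9, 25/18) → C = 799/18
  (26/5, 79/50) → C = 1369/50
  (17/2, 0) → C = 68
  (31/9, 0) → C = 248/9

x_1 = 26/5, x_2 = 79/50, minimum C = 1369/50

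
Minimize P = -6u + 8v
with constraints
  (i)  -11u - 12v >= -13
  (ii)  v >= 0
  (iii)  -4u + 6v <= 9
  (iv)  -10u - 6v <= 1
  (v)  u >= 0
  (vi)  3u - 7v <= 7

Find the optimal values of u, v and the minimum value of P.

Feasible corners and P = -6u + 8v:
  (13/11, 0) → P = -78/11
  (0, 13/12) → P = 26/3
  (0, 0) → P = 0

u = 13/11, v = 0, minimum P = -78/11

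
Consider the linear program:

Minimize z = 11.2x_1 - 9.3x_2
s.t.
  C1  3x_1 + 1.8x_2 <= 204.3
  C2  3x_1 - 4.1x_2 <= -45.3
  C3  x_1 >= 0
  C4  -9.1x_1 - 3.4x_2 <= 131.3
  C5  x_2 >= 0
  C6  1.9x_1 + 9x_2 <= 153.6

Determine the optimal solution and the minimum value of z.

x_1 = 0, x_2 = 256/15, minimum z = -3968/25

Vertices and z = 11.2x_1 - 9.3x_2:
  (0, 453/41) → z = -42129/410
  (22206/3479, 54687/3479) → z = -2598819/34790
  (0, 256/15) → z = -3968/25

The binding constraints are x_1 = 0 and 1.9x_1 + 9x_2 = 153.6.
Solving simultaneously gives x_1 = 0, x_2 = 256/15.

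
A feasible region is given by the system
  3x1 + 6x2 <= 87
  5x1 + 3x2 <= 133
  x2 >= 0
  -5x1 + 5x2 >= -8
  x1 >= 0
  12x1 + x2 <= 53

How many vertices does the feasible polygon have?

5

Intersecting each pair of boundary lines and keeping only the points that satisfy every inequality leaves:
  (0, 29/2)
  (77/23, 295/23)
  (8/5, 0)
  (0, 0)
  (21/5, 13/5)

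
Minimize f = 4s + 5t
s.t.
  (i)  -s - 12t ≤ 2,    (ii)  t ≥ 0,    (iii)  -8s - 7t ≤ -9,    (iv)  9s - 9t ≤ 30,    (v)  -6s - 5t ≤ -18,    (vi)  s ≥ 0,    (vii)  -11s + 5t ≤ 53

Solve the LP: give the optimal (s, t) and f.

s = 3, t = 0, minimum f = 12

Vertices and f = 4s + 5t:
  (10/3, 0) → f = 40/3
  (3, 0) → f = 12
  (0, 18/5) → f = 18
  (0, 53/5) → f = 53
The feasible region is unbounded (it extends along (5, 11), (1, 1)), but f strictly increases along every unbounded feasible direction, so there is no improving ray and the minimum is attained at a vertex.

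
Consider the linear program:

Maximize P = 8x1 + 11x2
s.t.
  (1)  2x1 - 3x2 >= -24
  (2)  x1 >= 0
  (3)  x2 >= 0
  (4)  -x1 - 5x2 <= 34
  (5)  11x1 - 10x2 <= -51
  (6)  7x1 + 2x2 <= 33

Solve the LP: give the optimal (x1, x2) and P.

Extreme points and P = 8x1 + 11x2:
  (0, 8) → P = 88
  (51/25, 234/25) → P = 2982/25
  (0, 51/10) → P = 561/10
  (57/23, 180/23) → P = 2436/23

The optimum lies where 2x1 - 3x2 = -24 and 7x1 + 2x2 = 33.
Solving simultaneously gives x1 = 51/25, x2 = 234/25.

x1 = 51/25, x2 = 234/25, maximum P = 2982/25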